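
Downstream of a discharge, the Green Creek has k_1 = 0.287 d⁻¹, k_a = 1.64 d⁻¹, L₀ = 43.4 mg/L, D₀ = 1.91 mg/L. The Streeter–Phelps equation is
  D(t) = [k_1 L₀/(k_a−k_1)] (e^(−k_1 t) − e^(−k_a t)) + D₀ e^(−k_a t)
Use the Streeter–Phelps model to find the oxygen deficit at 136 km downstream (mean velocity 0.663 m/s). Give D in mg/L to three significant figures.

Travel time t = x/v = 136 km / (0.663 m/s) = 136000 m / 0.663 m/s = 205100 s = 2.374 d.
k_1 L₀/(k_a−k_1) = 0.287×43.4/(1.64−0.287) = 12.46/1.353 = 9.206 mg/L.
e^(−k_1 t) = e^(−0.287×2.374) = 0.5059; e^(−k_a t) = e^(−1.64×2.374) = 0.02037.
D = 9.206 × (0.5059 − 0.02037) + 1.91 × 0.02037 = 4.470 + 0.03891 = 4.509 mg/L.

D ≈ 4.51 mg/L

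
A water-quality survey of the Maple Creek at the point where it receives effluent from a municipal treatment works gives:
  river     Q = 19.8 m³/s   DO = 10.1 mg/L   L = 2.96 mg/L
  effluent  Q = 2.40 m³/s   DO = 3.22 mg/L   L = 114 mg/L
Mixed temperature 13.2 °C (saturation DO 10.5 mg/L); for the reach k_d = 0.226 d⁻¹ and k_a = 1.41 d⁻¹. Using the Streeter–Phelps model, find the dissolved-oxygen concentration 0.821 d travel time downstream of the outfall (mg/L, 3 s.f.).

DO ≈ 8.67 mg/L

Mixed DO = (19.8×10.1 + 2.40×3.22)/(19.8+2.40) = 207.7/22.20 = 9.356 mg/L.
Mixed L₀ = (19.8×2.96 + 2.40×114)/(22.20) = 332.2/22.20 = 14.96 mg/L.
Initial deficit D₀ = C_s − DO₀ = 10.5 − 9.356 = 1.144 mg/L.
D(0.821) = [0.226×14.96/(1.41−0.226)](e^(−0.226×0.821) − e^(−1.41×0.821)) + 1.144 e^(−1.41×0.821)
= 2.856 × (0.8307 − 0.3142) + 1.144 × 0.3142 = 1.834 mg/L.
DO = 10.5 − 1.834 = 8.666 mg/L.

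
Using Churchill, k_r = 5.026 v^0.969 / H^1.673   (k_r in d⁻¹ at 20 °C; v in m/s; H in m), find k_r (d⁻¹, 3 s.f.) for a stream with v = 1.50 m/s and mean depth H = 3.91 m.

k_r ≈ 0.761 d⁻¹

k_r = 5.026 × 1.50^0.969 / 3.91^1.673 = 5.026 × 1.481 / 9.788 = 0.7606 d⁻¹.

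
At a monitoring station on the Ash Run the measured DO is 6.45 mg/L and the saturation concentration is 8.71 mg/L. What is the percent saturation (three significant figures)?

74.1 % saturation

% saturation = C/C_s × 100 = 6.45/8.71 × 100 = 74.1 %.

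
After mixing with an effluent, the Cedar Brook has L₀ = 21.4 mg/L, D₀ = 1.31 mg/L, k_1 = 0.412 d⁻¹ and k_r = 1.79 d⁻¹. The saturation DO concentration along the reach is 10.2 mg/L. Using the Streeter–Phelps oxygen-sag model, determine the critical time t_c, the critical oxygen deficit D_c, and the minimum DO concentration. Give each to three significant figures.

At the critical point dD/dt = 0, so k_1 L₀ e^(−k_1 t) = k_r D. Substituting D(t) from the Streeter–Phelps equation and solving for t gives
t_c = ln[(k_r/k_1)(1 − D₀(k_r−k_1)/(k_1 L₀))] / (k_r−k_1).
Here k_r−k_1 = 1.378 d⁻¹ and 1 − D₀(k_r−k_1)/(k_1 L₀) = 1 − 1.31×1.378/(0.412×21.4) = 0.7953, so
t_c = ln(4.345 × 0.7953) / 1.378 = 1.240 / 1.378 = 0.8998 d.
D_c = (k_1/k_r) L₀ e^(−k_1 t_c) = (0.412/1.79) × 21.4 × e^(−0.412×0.8998) = 0.2302 × 21.4 × 0.6903 = 3.400 mg/L.
Minimum DO = C_s − D_c = 10.2 − 3.400 = 6.800 mg/L.

t_c ≈ 0.900 d; D_c ≈ 3.40 mg/L; min DO ≈ 6.80 mg/L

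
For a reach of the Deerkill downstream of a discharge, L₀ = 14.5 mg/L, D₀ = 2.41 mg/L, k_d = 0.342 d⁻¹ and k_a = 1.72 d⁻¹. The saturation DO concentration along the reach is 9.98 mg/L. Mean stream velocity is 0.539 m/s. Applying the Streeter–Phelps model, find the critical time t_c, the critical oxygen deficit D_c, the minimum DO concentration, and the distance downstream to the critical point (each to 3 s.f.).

t_c = [1/(k_a−k_d)] ln[(k_a/k_d)(1 − D₀(k_a−k_d)/(k_d L₀))]
= [1/(1.72−0.342)] ln[(1.72/0.342)(1 − 2.41×1.378/(0.342×14.5))]
= (1/1.378) ln[5.029 × 0.3303] = 0.7257 × ln(1.661) = 0.7257 × 0.5076 = 0.3683 d.
L(t_c) = L₀ e^(−k_d t_c) = 14.5 × 0.8816 = 12.78 mg/L, and at the critical point k_a D_c = k_d L, so D_c = (0.342/1.72) × 12.78 = 2.542 mg/L.
Minimum DO = C_s − D_c = 9.98 − 2.542 = 7.438 mg/L.
x_c = v t_c = 0.539 m/s × 0.3683 d × 86400 s/d = 17150 m ≈ 17.2 km.

t_c ≈ 0.368 d; D_c ≈ 2.54 mg/L; min DO ≈ 7.44 mg/L; x_c ≈ 17.2 km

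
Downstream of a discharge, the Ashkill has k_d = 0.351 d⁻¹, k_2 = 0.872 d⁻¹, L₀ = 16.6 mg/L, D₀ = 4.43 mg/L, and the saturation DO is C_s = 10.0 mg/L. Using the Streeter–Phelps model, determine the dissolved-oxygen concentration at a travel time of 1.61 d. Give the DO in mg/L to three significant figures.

k_d L₀/(k_2−k_d) = 0.351×16.6/(0.872−0.351) = 5.827/0.5210 = 11.18 mg/L.
e^(−k_d t) = e^(−0.351×1.610) = 0.5683; e^(−k_2 t) = e^(−0.872×1.610) = 0.2456.
D = 11.18 × (0.5683 − 0.2456) + 4.43 × 0.2456 = 3.609 + 1.088 = 4.697 mg/L.
DO = C_s − D = 10.0 − 4.697 = 5.303 mg/L.

DO ≈ 5.30 mg/L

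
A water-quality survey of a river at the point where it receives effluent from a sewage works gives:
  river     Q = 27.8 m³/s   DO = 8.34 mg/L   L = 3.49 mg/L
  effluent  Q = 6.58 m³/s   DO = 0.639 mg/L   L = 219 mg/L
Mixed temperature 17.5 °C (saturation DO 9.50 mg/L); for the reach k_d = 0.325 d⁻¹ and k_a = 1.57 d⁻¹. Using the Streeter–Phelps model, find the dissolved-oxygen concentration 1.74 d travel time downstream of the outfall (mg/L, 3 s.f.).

Mixed DO = (27.8×8.34 + 6.58×0.639)/(27.8+6.58) = 236.1/34.38 = 6.866 mg/L.
Mixed L₀ = (27.8×3.49 + 6.58×219)/(34.38) = 1538/34.38 = 44.74 mg/L.
Initial deficit D₀ = C_s − DO₀ = 9.50 − 6.866 = 2.634 mg/L.
D(1.74) = [0.325×44.74/(1.57−0.325)](e^(−0.325×1.74) − e^(−1.57×1.74)) + 2.634 e^(−1.57×1.74)
= 11.68 × (0.5681 − 0.06510) + 2.634 × 0.06510 = 6.045 mg/L.
DO = 9.50 − 6.045 = 3.455 mg/L.

DO ≈ 3.45 mg/L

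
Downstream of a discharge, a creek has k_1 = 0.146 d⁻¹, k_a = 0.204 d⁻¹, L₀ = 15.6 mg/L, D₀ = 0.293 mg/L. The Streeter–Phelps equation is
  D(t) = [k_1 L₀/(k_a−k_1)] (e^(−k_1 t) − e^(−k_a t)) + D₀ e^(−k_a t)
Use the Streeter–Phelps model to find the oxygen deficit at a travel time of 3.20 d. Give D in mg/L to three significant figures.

D ≈ 4.32 mg/L

k_1 L₀/(k_a−k_1) = 0.146×15.6/(0.204−0.146) = 2.278/0.05800 = 39.27 mg/L.
e^(−k_1 t) = e^(−0.146×3.200) = 0.6268; e^(−k_a t) = e^(−0.204×3.200) = 0.5206.
D = 39.27 × (0.6268 − 0.5206) + 0.293 × 0.5206 = 4.169 + 0.1525 = 4.322 mg/L.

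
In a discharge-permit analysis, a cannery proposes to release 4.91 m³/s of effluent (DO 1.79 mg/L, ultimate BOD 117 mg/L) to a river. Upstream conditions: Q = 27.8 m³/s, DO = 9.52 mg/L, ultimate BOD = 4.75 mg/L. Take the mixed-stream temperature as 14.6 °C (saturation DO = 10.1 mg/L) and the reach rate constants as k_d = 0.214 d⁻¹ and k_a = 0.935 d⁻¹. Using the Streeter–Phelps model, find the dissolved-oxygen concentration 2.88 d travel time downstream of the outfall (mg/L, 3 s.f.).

DO ≈ 6.95 mg/L

Mixed DO = (27.8×9.52 + 4.91×1.79)/(27.8+4.91) = 273.4/32.71 = 8.360 mg/L.
Mixed L₀ = (27.8×4.75 + 4.91×117)/(32.71) = 706.5/32.71 = 21.60 mg/L.
Initial deficit D₀ = C_s − DO₀ = 10.1 − 8.360 = 1.740 mg/L.
D(2.88) = [0.214×21.60/(0.935−0.214)](e^(−0.214×2.88) − e^(−0.935×2.88)) + 1.740 e^(−0.935×2.88)
= 6.411 × (0.5399 − 0.06769) + 1.740 × 0.06769 = 3.145 mg/L.
DO = 10.1 − 3.145 = 6.955 mg/L.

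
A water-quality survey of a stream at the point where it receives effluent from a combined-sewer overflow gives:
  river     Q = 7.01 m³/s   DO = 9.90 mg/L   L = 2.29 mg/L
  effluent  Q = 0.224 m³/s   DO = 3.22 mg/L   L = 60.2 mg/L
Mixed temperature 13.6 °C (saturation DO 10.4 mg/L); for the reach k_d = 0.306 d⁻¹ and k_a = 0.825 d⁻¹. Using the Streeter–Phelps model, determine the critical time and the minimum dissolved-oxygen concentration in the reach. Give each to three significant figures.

t_c ≈ 1.24 d; minimum DO ≈ 9.36 mg/L

Mixed DO = (7.01×9.90 + 0.224×3.22)/(7.01+0.224) = 70.12/7.234 = 9.693 mg/L.
Mixed L₀ = (7.01×2.29 + 0.224×60.2)/(7.234) = 29.54/7.234 = 4.083 mg/L.
Initial deficit D₀ = C_s − DO₀ = 10.4 − 9.693 = 0.7068 mg/L.
t_c = (1/0.5190) ln[(0.825/0.306)(1 − 0.7068×0.5190/(0.306×4.083))] = 1.927 × ln(1.904) = 1.241 d.
D_c = (0.306/0.825) × 4.083 × e^(−0.306×1.241) = 0.3709 × 4.083 × 0.6840 = 1.036 mg/L.
Minimum DO = 10.4 − 1.036 = 9.364 mg/L.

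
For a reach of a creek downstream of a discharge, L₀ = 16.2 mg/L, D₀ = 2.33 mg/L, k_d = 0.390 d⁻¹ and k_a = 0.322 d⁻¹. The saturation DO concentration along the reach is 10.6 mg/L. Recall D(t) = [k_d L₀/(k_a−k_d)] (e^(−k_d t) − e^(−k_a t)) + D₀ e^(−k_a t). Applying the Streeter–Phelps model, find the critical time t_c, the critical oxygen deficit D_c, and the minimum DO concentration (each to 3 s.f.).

t_c ≈ 2.45 d; D_c ≈ 7.54 mg/L; min DO ≈ 3.06 mg/L

With k_a/k_d = 0.8256 and 1 − D₀(k_a−k_d)/(k_d L₀) = 1.025,
t_c = ln(0.8256 × 1.025) / (0.322 − 0.390) = ln(0.8463) / -0.06800 = -0.1668/-0.06800 = 2.453 d.
D_c = (k_d/k_a) L₀ e^(−k_d t_c) = (0.390/0.322) × 16.2 × e^(−0.390×2.453) = 1.211 × 16.2 × 0.3841 = 7.537 mg/L.
Minimum DO = C_s − D_c = 10.6 − 7.537 = 3.063 mg/L.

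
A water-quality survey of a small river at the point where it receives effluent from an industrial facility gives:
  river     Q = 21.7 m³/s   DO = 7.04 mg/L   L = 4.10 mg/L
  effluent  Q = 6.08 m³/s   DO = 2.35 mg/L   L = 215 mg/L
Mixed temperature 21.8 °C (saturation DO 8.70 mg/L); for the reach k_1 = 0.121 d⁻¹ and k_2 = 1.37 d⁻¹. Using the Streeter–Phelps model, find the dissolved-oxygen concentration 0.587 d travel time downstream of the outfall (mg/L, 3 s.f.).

Mixed DO = (21.7×7.04 + 6.08×2.35)/(21.7+6.08) = 167.1/27.78 = 6.014 mg/L.
Mixed L₀ = (21.7×4.10 + 6.08×215)/(27.78) = 1396/27.78 = 50.26 mg/L.
Initial deficit D₀ = C_s − DO₀ = 8.70 − 6.014 = 2.686 mg/L.
D(0.587) = [0.121×50.26/(1.37−0.121)](e^(−0.121×0.587) − e^(−1.37×0.587)) + 2.686 e^(−1.37×0.587)
= 4.869 × (0.9314 − 0.4475) + 2.686 × 0.4475 = 3.559 mg/L.
DO = 8.70 − 3.559 = 5.141 mg/L.

DO ≈ 5.14 mg/L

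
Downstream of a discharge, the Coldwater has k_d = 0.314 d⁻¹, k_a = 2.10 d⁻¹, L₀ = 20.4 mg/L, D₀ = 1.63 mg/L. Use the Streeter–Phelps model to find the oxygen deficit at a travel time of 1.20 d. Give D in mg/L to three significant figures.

D ≈ 2.30 mg/L

k_d L₀/(k_a−k_d) = 0.314×20.4/(2.10−0.314) = 6.406/1.786 = 3.587 mg/L.
e^(−k_d t) = e^(−0.314×1.200) = 0.6861; e^(−k_a t) = e^(−2.10×1.200) = 0.08046.
D = 3.587 × (0.6861 − 0.08046) + 1.63 × 0.08046 = 2.172 + 0.1311 = 2.303 mg/L.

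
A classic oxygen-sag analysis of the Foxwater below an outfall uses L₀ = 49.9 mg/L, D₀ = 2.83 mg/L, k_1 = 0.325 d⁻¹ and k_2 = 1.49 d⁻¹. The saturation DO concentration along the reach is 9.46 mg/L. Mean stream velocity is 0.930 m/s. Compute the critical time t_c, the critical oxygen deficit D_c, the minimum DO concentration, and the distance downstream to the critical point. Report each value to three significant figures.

t_c ≈ 1.11 d; D_c ≈ 7.58 mg/L; min DO ≈ 1.88 mg/L; x_c ≈ 89.3 km

t_c = [1/(k_2−k_1)] ln[(k_2/k_1)(1 − D₀(k_2−k_1)/(k_1 L₀))]
= [1/(1.49−0.325)] ln[(1.49/0.325)(1 − 2.83×1.165/(0.325×49.9))]
= (1/1.165) ln[4.585 × 0.7967] = 0.8584 × ln(3.653) = 0.8584 × 1.295 = 1.112 d.
L(t_c) = L₀ e^(−k_1 t_c) = 49.9 × 0.6967 = 34.77 mg/L, and at the critical point k_2 D_c = k_1 L, so D_c = (0.325/1.49) × 34.77 = 7.583 mg/L.
Minimum DO = C_s − D_c = 9.46 − 7.583 = 1.877 mg/L.
x_c = v t_c = 0.930 m/s × 1.112 d × 86400 s/d = 89350 m ≈ 89.3 km.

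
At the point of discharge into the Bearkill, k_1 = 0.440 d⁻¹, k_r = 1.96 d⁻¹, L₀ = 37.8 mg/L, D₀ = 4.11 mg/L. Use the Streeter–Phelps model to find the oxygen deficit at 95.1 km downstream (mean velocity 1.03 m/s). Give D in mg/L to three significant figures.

Travel time t = x/v = 95.1 km / (1.03 m/s) = 95100 m / 1.03 m/s = 92330 s = 1.069 d.
k_1 L₀/(k_r−k_1) = 0.440×37.8/(1.96−0.440) = 16.63/1.520 = 10.94 mg/L.
e^(−k_1 t) = e^(−0.440×1.069) = 0.6249; e^(−k_r t) = e^(−1.96×1.069) = 0.1231.
D = 10.94 × (0.6249 − 0.1231) + 4.11 × 0.1231 = 5.490 + 0.5061 = 5.996 mg/L.

D ≈ 6.00 mg/L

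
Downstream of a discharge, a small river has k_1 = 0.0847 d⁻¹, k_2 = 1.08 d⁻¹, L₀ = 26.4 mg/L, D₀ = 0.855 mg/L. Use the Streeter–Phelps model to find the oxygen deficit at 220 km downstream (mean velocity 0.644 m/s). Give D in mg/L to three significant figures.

D ≈ 1.59 mg/L

Travel time t = x/v = 220 km / (0.644 m/s) = 220000 m / 0.644 m/s = 341600 s = 3.954 d.
k_1 L₀/(k_2−k_1) = 0.0847×26.4/(1.08−0.0847) = 2.236/0.9953 = 2.247 mg/L.
e^(−k_1 t) = e^(−0.0847×3.954) = 0.7154; e^(−k_2 t) = e^(−1.08×3.954) = 0.01398.
D = 2.247 × (0.7154 − 0.01398) + 0.855 × 0.01398 = 1.576 + 0.01195 = 1.588 mg/L.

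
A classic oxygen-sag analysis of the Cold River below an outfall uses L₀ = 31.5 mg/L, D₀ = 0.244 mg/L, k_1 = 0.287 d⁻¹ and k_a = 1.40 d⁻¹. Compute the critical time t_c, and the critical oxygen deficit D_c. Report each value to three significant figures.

With k_a/k_1 = 4.878 and 1 − D₀(k_a−k_1)/(k_1 L₀) = 0.9700,
t_c = ln(4.878 × 0.9700) / (1.40 − 0.287) = ln(4.732) / 1.113 = 1.554/1.113 = 1.396 d.
D_c = (k_1/k_a) L₀ e^(−k_1 t_c) = (0.287/1.40) × 31.5 × e^(−0.287×1.396) = 0.2050 × 31.5 × 0.6698 = 4.325 mg/L.

t_c ≈ 1.40 d; D_c ≈ 4.33 mg/L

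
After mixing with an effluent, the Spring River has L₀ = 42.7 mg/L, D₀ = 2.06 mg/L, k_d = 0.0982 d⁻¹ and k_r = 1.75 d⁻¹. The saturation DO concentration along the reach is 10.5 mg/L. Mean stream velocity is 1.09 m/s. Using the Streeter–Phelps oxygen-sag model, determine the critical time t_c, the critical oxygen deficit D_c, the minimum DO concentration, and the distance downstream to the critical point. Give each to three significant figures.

t_c ≈ 0.734 d; D_c ≈ 2.23 mg/L; min DO ≈ 8.27 mg/L; x_c ≈ 69.1 km

With k_r/k_d = 17.82 and 1 − D₀(k_r−k_d)/(k_d L₀) = 0.1885,
t_c = ln(17.82 × 0.1885) / (1.75 − 0.0982) = ln(3.359) / 1.652 = 1.212/1.652 = 0.7336 d.
L(t_c) = L₀ e^(−k_d t_c) = 42.7 × 0.9305 = 39.73 mg/L, and at the critical point k_r D_c = k_d L, so D_c = (0.0982/1.75) × 39.73 = 2.230 mg/L.
Minimum DO = C_s − D_c = 10.5 − 2.230 = 8.270 mg/L.
x_c = v t_c = 1.09 m/s × 0.7336 d × 86400 s/d = 69090 m ≈ 69.1 km.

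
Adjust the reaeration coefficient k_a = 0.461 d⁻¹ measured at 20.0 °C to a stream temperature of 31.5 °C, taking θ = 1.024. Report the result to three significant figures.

k_a(T₂) = k_a(T₁) · θ^(T₂−T₁) = 0.461 × 1.024^(31.5−20.0)
= 0.461 × 1.024^11.5 = 0.461 × 1.314 = 0.6056 d⁻¹.

k_a ≈ 0.606 d⁻¹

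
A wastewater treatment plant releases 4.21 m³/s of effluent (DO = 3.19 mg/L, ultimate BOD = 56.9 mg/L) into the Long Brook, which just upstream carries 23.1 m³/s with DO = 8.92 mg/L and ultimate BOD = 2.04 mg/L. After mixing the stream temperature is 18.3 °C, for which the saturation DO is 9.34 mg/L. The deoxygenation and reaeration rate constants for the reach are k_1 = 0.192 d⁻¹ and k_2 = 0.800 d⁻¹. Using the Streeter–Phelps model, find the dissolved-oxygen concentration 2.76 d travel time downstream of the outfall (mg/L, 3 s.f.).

Mixed DO = (23.1×8.92 + 4.21×3.19)/(23.1+4.21) = 219.5/27.31 = 8.037 mg/L.
Mixed L₀ = (23.1×2.04 + 4.21×56.9)/(27.31) = 286.7/27.31 = 10.50 mg/L.
Initial deficit D₀ = C_s − DO₀ = 9.34 − 8.037 = 1.303 mg/L.
D(2.76) = [0.192×10.50/(0.800−0.192)](e^(−0.192×2.76) − e^(−0.800×2.76)) + 1.303 e^(−0.800×2.76)
= 3.315 × (0.5887 − 0.1099) + 1.303 × 0.1099 = 1.730 mg/L.
DO = 9.34 − 1.730 = 7.610 mg/L.

DO ≈ 7.61 mg/L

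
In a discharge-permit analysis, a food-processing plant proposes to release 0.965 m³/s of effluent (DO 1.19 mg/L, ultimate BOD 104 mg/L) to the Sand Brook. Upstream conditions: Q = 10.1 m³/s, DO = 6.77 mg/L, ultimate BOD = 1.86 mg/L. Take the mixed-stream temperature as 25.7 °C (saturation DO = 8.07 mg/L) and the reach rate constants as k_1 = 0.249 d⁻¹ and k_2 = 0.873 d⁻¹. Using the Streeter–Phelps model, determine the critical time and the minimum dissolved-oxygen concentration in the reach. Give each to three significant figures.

Mixed DO = (10.1×6.77 + 0.965×1.19)/(10.1+0.965) = 69.53/11.06 = 6.283 mg/L.
Mixed L₀ = (10.1×1.86 + 0.965×104)/(11.06) = 119.1/11.06 = 10.77 mg/L.
Initial deficit D₀ = C_s − DO₀ = 8.07 − 6.283 = 1.787 mg/L.
t_c = (1/0.6240) ln[(0.873/0.249)(1 − 1.787×0.6240/(0.249×10.77))] = 1.603 × ln(2.048) = 1.149 d.
D_c = (0.249/0.873) × 10.77 × e^(−0.249×1.149) = 0.2852 × 10.77 × 0.7512 = 2.307 mg/L.
Minimum DO = 8.07 − 2.307 = 5.763 mg/L.

t_c ≈ 1.15 d; minimum DO ≈ 5.76 mg/L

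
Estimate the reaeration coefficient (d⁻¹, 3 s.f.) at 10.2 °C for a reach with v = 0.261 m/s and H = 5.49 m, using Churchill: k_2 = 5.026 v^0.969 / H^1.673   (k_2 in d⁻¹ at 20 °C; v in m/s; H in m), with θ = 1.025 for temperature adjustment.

k_2 ≈ 0.0622 d⁻¹

k_2(20) = 5.026 × 0.261^0.969 / 5.49^1.673 = 5.026 × 0.2721 / 17.27 = 0.07918 d⁻¹.
k_2(10.2) = 0.07918 × 1.025^(10.2−20) = 0.07918 × 0.7851 = 0.06217 d⁻¹.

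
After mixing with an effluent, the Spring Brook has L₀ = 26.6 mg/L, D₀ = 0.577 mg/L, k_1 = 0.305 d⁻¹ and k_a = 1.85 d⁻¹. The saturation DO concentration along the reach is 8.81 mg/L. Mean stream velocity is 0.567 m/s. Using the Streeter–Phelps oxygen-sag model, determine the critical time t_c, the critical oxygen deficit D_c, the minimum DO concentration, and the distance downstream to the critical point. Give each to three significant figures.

t_c ≈ 1.09 d; D_c ≈ 3.14 mg/L; min DO ≈ 5.67 mg/L; x_c ≈ 53.5 km

At the critical point dD/dt = 0, so k_1 L₀ e^(−k_1 t) = k_a D. Substituting D(t) from the Streeter–Phelps equation and solving for t gives
t_c = ln[(k_a/k_1)(1 − D₀(k_a−k_1)/(k_1 L₀))] / (k_a−k_1).
Here k_a−k_1 = 1.545 d⁻¹ and 1 − D₀(k_a−k_1)/(k_1 L₀) = 1 − 0.577×1.545/(0.305×26.6) = 0.8901, so
t_c = ln(6.066 × 0.8901) / 1.545 = 1.686 / 1.545 = 1.091 d.
D_c = (k_1/k_a) L₀ e^(−k_1 t_c) = (0.305/1.85) × 26.6 × e^(−0.305×1.091) = 0.1649 × 26.6 × 0.7169 = 3.144 mg/L.
Minimum DO = C_s − D_c = 8.81 − 3.144 = 5.666 mg/L.
x_c = v t_c = 0.567 m/s × 1.091 d × 86400 s/d = 53470 m ≈ 53.5 km.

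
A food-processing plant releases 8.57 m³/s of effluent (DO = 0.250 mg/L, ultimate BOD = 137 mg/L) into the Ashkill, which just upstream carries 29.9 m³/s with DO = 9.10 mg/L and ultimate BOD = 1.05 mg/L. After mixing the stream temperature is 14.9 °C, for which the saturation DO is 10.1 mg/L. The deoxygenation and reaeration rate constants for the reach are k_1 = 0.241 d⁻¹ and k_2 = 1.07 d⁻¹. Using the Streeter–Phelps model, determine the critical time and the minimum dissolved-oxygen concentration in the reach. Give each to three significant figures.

t_c ≈ 1.32 d; minimum DO ≈ 4.97 mg/L

Mixed DO = (29.9×9.10 + 8.57×0.250)/(29.9+8.57) = 274.2/38.47 = 7.128 mg/L.
Mixed L₀ = (29.9×1.05 + 8.57×137)/(38.47) = 1205/38.47 = 31.34 mg/L.
Initial deficit D₀ = C_s − DO₀ = 10.1 − 7.128 = 2.972 mg/L.
t_c = (1/0.8290) ln[(1.07/0.241)(1 − 2.972×0.8290/(0.241×31.34))] = 1.206 × ln(2.992) = 1.322 d.
D_c = (0.241/1.07) × 31.34 × e^(−0.241×1.322) = 0.2252 × 31.34 × 0.7272 = 5.132 mg/L.
Minimum DO = 10.1 − 5.132 = 4.968 mg/L.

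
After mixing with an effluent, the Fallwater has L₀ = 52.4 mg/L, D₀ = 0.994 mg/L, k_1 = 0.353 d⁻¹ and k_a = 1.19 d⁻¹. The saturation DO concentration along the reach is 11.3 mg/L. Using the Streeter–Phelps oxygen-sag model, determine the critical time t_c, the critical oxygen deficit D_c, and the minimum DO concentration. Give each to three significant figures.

t_c ≈ 1.40 d; D_c ≈ 9.49 mg/L; min DO ≈ 1.81 mg/L

t_c = [1/(k_a−k_1)] ln[(k_a/k_1)(1 − D₀(k_a−k_1)/(k_1 L₀))]
= [1/(1.19−0.353)] ln[(1.19/0.353)(1 − 0.994×0.8370/(0.353×52.4))]
= (1/0.8370) ln[3.371 × 0.9550] = 1.195 × ln(3.219) = 1.195 × 1.169 = 1.397 d.
L(t_c) = L₀ e^(−k_1 t_c) = 52.4 × 0.6107 = 32.00 mg/L, and at the critical point k_a D_c = k_1 L, so D_c = (0.353/1.19) × 32.00 = 9.493 mg/L.
Minimum DO = C_s − D_c = 11.3 − 9.493 = 1.807 mg/L.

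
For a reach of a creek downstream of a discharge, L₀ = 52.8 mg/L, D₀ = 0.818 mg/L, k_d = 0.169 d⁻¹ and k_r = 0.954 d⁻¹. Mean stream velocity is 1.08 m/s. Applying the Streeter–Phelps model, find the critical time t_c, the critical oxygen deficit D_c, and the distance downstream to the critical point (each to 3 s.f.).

With k_r/k_d = 5.645 and 1 − D₀(k_r−k_d)/(k_d L₀) = 0.9280,
t_c = ln(5.645 × 0.9280) / (0.954 − 0.169) = ln(5.239) / 0.7850 = 1.656/0.7850 = 2.110 d.
D_c = (k_d/k_r) L₀ e^(−k_d t_c) = (0.169/0.954) × 52.8 × e^(−0.169×2.110) = 0.1771 × 52.8 × 0.7001 = 6.548 mg/L.
x_c = v t_c = 1.08 m/s × 2.110 d × 86400 s/d = 196900 m ≈ 197 km.

t_c ≈ 2.11 d; D_c ≈ 6.55 mg/L; x_c ≈ 197 km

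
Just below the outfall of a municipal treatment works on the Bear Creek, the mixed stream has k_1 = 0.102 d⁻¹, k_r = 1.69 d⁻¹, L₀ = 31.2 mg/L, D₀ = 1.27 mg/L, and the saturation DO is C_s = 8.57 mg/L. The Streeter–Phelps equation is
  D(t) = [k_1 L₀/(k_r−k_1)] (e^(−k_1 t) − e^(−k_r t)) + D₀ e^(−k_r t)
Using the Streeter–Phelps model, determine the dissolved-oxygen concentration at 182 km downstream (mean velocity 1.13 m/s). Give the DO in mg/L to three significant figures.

DO ≈ 6.94 mg/L

Travel time t = x/v = 182 km / (1.13 m/s) = 182000 m / 1.13 m/s = 161100 s = 1.864 d.
k_1 L₀/(k_r−k_1) = 0.102×31.2/(1.69−0.102) = 3.182/1.588 = 2.004 mg/L.
e^(−k_1 t) = e^(−0.102×1.864) = 0.8268; e^(−k_r t) = e^(−1.69×1.864) = 0.04283.
D = 2.004 × (0.8268 − 0.04283) + 1.27 × 0.04283 = 1.571 + 0.05440 = 1.626 mg/L.
DO = C_s − D = 8.57 − 1.626 = 6.944 mg/L.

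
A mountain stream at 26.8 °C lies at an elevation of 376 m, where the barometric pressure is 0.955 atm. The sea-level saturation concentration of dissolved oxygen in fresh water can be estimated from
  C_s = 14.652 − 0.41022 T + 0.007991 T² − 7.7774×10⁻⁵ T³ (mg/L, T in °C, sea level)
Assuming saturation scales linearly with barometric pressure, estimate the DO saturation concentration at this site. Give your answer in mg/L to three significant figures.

C_s ≈ 7.54 mg/L

At sea level: C_s = 14.652 − 0.41022×26.8 + 0.007991×26.8² − 7.7774×10⁻⁵×26.8³ = 7.901 mg/L.
Pressure correction: C_s' = 7.901 × 0.955 = 7.545 mg/L.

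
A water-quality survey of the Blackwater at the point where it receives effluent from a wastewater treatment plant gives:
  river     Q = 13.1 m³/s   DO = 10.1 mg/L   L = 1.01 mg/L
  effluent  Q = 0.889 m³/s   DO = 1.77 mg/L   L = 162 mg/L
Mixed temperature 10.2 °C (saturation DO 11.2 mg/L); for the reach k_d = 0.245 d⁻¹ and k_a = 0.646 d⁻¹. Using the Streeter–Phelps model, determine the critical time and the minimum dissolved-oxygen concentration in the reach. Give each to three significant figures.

Mixed DO = (13.1×10.1 + 0.889×1.77)/(13.1+0.889) = 133.9/13.99 = 9.571 mg/L.
Mixed L₀ = (13.1×1.01 + 0.889×162)/(13.99) = 157.2/13.99 = 11.24 mg/L.
Initial deficit D₀ = C_s − DO₀ = 11.2 − 9.571 = 1.629 mg/L.
t_c = (1/0.4010) ln[(0.646/0.245)(1 − 1.629×0.4010/(0.245×11.24))] = 2.494 × ln(2.011) = 1.742 d.
D_c = (0.245/0.646) × 11.24 × e^(−0.245×1.742) = 0.3793 × 11.24 × 0.6525 = 2.782 mg/L.
Minimum DO = 11.2 − 2.782 = 8.418 mg/L.

t_c ≈ 1.74 d; minimum DO ≈ 8.42 mg/L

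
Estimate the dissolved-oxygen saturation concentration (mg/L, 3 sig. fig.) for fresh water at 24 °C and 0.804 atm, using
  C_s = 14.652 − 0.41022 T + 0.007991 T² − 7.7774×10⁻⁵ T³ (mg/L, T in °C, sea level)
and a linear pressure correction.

C_s ≈ 6.70 mg/L

At sea level: C_s = 14.652 − 0.41022×24 + 0.007991×24² − 7.7774×10⁻⁵×24³ = 8.334 mg/L.
Pressure correction: C_s' = 8.334 × 0.804 = 6.701 mg/L.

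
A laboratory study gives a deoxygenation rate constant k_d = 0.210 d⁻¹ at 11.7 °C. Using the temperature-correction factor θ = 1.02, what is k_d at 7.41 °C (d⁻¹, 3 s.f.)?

k_d(T₂) = k_d(T₁) · θ^(T₂−T₁) = 0.210 × 1.02^(7.41−11.7)
= 0.210 × 1.02^-4.29 = 0.210 × 0.9186 = 0.1929 d⁻¹.

k_d ≈ 0.193 d⁻¹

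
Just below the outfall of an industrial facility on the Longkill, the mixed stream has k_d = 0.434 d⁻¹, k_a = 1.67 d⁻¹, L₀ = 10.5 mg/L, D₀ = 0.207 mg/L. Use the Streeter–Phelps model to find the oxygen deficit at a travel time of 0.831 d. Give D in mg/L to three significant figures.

D ≈ 1.70 mg/L

k_d L₀/(k_a−k_d) = 0.434×10.5/(1.67−0.434) = 4.557/1.236 = 3.687 mg/L.
e^(−k_d t) = e^(−0.434×0.8310) = 0.6972; e^(−k_a t) = e^(−1.67×0.8310) = 0.2496.
D = 3.687 × (0.6972 − 0.2496) + 0.207 × 0.2496 = 1.650 + 0.05167 = 1.702 mg/L.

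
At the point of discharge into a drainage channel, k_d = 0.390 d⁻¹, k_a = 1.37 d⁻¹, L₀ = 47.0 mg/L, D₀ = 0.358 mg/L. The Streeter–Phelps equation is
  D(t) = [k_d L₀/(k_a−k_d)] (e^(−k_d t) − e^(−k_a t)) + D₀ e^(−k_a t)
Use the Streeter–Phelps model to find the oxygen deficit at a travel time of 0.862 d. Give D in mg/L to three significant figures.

D ≈ 7.73 mg/L

k_d L₀/(k_a−k_d) = 0.390×47.0/(1.37−0.390) = 18.33/0.9800 = 18.70 mg/L.
e^(−k_d t) = e^(−0.390×0.8620) = 0.7145; e^(−k_a t) = e^(−1.37×0.8620) = 0.3070.
D = 18.70 × (0.7145 − 0.3070) + 0.358 × 0.3070 = 7.622 + 0.1099 = 7.732 mg/L.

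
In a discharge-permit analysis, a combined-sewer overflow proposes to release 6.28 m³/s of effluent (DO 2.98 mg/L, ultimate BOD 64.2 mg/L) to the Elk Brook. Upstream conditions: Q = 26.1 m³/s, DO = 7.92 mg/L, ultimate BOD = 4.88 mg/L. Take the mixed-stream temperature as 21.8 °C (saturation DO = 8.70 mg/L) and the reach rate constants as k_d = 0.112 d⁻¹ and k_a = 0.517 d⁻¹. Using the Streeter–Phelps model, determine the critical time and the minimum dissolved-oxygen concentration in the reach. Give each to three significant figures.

t_c ≈ 2.58 d; minimum DO ≈ 6.04 mg/L

Mixed DO = (26.1×7.92 + 6.28×2.98)/(26.1+6.28) = 225.4/32.38 = 6.962 mg/L.
Mixed L₀ = (26.1×4.88 + 6.28×64.2)/(32.38) = 530.5/32.38 = 16.38 mg/L.
Initial deficit D₀ = C_s − DO₀ = 8.70 − 6.962 = 1.738 mg/L.
t_c = (1/0.4050) ln[(0.517/0.112)(1 − 1.738×0.4050/(0.112×16.38))] = 2.469 × ln(2.845) = 2.582 d.
D_c = (0.112/0.517) × 16.38 × e^(−0.112×2.582) = 0.2166 × 16.38 × 0.7489 = 2.658 mg/L.
Minimum DO = 8.70 − 2.658 = 6.042 mg/L.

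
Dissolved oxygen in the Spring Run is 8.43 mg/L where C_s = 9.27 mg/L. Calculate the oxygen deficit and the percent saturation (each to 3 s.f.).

D ≈ 0.840 mg/L; 90.9 % saturation

D = C_s − C = 9.27 − 8.43 = 0.840 mg/L.
% saturation = 8.43/9.27 × 100 = 90.9 %.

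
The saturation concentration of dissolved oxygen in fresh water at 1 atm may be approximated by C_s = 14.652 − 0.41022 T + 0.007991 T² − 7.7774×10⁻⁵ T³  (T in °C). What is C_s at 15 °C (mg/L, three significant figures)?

C_s = 14.652 − 0.41022×15 + 0.007991×15² − 7.7774×10⁻⁵×15³ = 10.03 mg/L.

C_s ≈ 10.0 mg/L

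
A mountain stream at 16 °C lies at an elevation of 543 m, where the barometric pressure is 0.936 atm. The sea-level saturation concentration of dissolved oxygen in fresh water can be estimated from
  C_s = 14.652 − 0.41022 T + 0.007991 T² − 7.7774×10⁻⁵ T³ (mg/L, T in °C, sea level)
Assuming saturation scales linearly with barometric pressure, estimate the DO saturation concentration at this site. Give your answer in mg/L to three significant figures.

At sea level: C_s = 14.652 − 0.41022×16 + 0.007991×16² − 7.7774×10⁻⁵×16³ = 9.816 mg/L.
Pressure correction: C_s' = 9.816 × 0.936 = 9.187 mg/L.

C_s ≈ 9.19 mg/L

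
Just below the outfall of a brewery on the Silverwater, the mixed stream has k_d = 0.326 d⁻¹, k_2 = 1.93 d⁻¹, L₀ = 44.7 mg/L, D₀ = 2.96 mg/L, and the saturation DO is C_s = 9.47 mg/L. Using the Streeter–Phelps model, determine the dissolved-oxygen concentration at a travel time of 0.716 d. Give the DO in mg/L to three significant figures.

DO ≈ 3.81 mg/L

k_d L₀/(k_2−k_d) = 0.326×44.7/(1.93−0.326) = 14.57/1.604 = 9.085 mg/L.
e^(−k_d t) = e^(−0.326×0.7160) = 0.7918; e^(−k_2 t) = e^(−1.93×0.7160) = 0.2511.
D = 9.085 × (0.7918 − 0.2511) + 2.96 × 0.2511 = 4.912 + 0.7433 = 5.656 mg/L.
DO = C_s − D = 9.47 − 5.656 = 3.814 mg/L.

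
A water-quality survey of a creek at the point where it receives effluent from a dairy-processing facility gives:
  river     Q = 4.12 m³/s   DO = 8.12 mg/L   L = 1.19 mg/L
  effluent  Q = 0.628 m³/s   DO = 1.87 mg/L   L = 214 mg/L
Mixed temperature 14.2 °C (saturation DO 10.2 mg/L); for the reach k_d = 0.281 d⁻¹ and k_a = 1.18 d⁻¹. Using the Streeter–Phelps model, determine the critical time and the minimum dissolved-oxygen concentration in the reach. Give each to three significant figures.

t_c ≈ 1.17 d; minimum DO ≈ 5.17 mg/L

Mixed DO = (4.12×8.12 + 0.628×1.87)/(4.12+0.628) = 34.63/4.748 = 7.293 mg/L.
Mixed L₀ = (4.12×1.19 + 0.628×214)/(4.748) = 139.3/4.748 = 29.34 mg/L.
Initial deficit D₀ = C_s − DO₀ = 10.2 − 7.293 = 2.907 mg/L.
t_c = (1/0.8990) ln[(1.18/0.281)(1 − 2.907×0.8990/(0.281×29.34))] = 1.112 × ln(2.868) = 1.172 d.
D_c = (0.281/1.18) × 29.34 × e^(−0.281×1.172) = 0.2381 × 29.34 × 0.7194 = 5.026 mg/L.
Minimum DO = 10.2 − 5.026 = 5.174 mg/L.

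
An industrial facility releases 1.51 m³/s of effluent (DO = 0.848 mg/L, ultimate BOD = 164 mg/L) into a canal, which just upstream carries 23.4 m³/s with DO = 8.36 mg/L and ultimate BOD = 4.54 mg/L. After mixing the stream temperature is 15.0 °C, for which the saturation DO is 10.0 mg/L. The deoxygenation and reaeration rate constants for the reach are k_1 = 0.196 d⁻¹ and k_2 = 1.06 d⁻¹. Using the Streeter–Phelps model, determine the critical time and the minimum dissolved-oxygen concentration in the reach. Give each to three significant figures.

Mixed DO = (23.4×8.36 + 1.51×0.848)/(23.4+1.51) = 196.9/24.91 = 7.905 mg/L.
Mixed L₀ = (23.4×4.54 + 1.51×164)/(24.91) = 353.9/24.91 = 14.21 mg/L.
Initial deficit D₀ = C_s − DO₀ = 10.0 − 7.905 = 2.095 mg/L.
t_c = (1/0.8640) ln[(1.06/0.196)(1 − 2.095×0.8640/(0.196×14.21))] = 1.157 × ln(1.892) = 0.7379 d.
D_c = (0.196/1.06) × 14.21 × e^(−0.196×0.7379) = 0.1849 × 14.21 × 0.8653 = 2.273 mg/L.
Minimum DO = 10.0 − 2.273 = 7.727 mg/L.

t_c ≈ 0.738 d; minimum DO ≈ 7.73 mg/L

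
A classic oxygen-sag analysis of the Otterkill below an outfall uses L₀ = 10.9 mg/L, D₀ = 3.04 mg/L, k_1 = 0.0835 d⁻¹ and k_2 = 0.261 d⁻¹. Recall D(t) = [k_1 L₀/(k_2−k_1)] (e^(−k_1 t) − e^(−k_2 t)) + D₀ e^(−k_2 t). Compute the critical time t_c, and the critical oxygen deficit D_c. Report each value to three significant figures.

t_c ≈ 1.36 d; D_c ≈ 3.11 mg/L

t_c = [1/(k_2−k_1)] ln[(k_2/k_1)(1 − D₀(k_2−k_1)/(k_1 L₀))]
= [1/(0.261−0.0835)] ln[(0.261/0.0835)(1 − 3.04×0.1775/(0.0835×10.9))]
= (1/0.1775) ln[3.126 × 0.4071] = 5.634 × ln(1.273) = 5.634 × 0.2411 = 1.358 d.
L(t_c) = L₀ e^(−k_1 t_c) = 10.9 × 0.8928 = 9.731 mg/L, and at the critical point k_2 D_c = k_1 L, so D_c = (0.0835/0.261) × 9.731 = 3.113 mg/L.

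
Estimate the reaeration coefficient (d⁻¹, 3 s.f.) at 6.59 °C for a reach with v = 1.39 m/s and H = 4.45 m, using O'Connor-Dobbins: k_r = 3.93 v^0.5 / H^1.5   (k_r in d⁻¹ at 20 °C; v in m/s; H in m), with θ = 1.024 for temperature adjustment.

k_r(20) = 3.93 × 1.39^0.5 / 4.45^1.5 = 3.93 × 1.179 / 9.387 = 0.4936 d⁻¹.
k_r(6.59) = 0.4936 × 1.024^(6.59−20) = 0.4936 × 0.7276 = 0.3591 d⁻¹.

k_r ≈ 0.359 d⁻¹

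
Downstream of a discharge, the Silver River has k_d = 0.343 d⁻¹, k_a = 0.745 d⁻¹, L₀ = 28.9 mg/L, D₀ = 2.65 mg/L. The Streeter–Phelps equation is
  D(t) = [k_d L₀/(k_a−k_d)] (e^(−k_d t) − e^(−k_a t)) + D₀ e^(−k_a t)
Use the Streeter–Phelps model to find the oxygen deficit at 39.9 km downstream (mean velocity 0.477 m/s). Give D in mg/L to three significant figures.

Travel time t = x/v = 39.9 km / (0.477 m/s) = 39900 m / 0.477 m/s = 83650 s = 0.9681 d.
k_d L₀/(k_a−k_d) = 0.343×28.9/(0.745−0.343) = 9.913/0.4020 = 24.66 mg/L.
e^(−k_d t) = e^(−0.343×0.9681) = 0.7174; e^(−k_a t) = e^(−0.745×0.9681) = 0.4861.
D = 24.66 × (0.7174 − 0.4861) + 2.65 × 0.4861 = 5.703 + 1.288 = 6.992 mg/L.

D ≈ 6.99 mg/L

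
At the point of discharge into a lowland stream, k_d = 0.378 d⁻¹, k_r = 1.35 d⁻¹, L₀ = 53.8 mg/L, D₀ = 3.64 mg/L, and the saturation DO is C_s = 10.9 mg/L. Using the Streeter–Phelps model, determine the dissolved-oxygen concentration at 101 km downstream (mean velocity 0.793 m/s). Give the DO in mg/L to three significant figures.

Travel time t = x/v = 101 km / (0.793 m/s) = 101000 m / 0.793 m/s = 127400 s = 1.474 d.
k_d L₀/(k_r−k_d) = 0.378×53.8/(1.35−0.378) = 20.34/0.9720 = 20.92 mg/L.
e^(−k_d t) = e^(−0.378×1.474) = 0.5728; e^(−k_r t) = e^(−1.35×1.474) = 0.1367.
D = 20.92 × (0.5728 − 0.1367) + 3.64 × 0.1367 = 9.124 + 0.4975 = 9.622 mg/L.
DO = C_s − D = 10.9 − 9.622 = 1.278 mg/L.

DO ≈ 1.28 mg/L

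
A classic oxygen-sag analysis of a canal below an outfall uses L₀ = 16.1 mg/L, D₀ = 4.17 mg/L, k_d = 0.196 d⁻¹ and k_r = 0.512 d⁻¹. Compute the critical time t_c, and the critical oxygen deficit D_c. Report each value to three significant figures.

At the critical point dD/dt = 0, so k_d L₀ e^(−k_d t) = k_r D. Substituting D(t) from the Streeter–Phelps equation and solving for t gives
t_c = ln[(k_r/k_d)(1 − D₀(k_r−k_d)/(k_d L₀))] / (k_r−k_d).
Here k_r−k_d = 0.3160 d⁻¹ and 1 − D₀(k_r−k_d)/(k_d L₀) = 1 − 4.17×0.3160/(0.196×16.1) = 0.5824, so
t_c = ln(2.612 × 0.5824) / 0.3160 = 0.4196 / 0.3160 = 1.328 d.
L(t_c) = L₀ e^(−k_d t_c) = 16.1 × 0.7708 = 12.41 mg/L, and at the critical point k_r D_c = k_d L, so D_c = (0.196/0.512) × 12.41 = 4.751 mg/L.

t_c ≈ 1.33 d; D_c ≈ 4.75 mg/L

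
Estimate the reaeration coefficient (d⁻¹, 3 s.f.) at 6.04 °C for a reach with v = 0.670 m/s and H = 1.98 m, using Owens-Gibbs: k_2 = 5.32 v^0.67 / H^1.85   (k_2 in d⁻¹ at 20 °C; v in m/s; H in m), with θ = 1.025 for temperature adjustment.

k_2 ≈ 0.814 d⁻¹

k_2(20) = 5.32 × 0.670^0.67 / 1.98^1.85 = 5.32 × 0.7647 / 3.539 = 1.150 d⁻¹.
k_2(6.04) = 1.150 × 1.025^(6.04−20) = 1.150 × 0.7084 = 0.8144 d⁻¹.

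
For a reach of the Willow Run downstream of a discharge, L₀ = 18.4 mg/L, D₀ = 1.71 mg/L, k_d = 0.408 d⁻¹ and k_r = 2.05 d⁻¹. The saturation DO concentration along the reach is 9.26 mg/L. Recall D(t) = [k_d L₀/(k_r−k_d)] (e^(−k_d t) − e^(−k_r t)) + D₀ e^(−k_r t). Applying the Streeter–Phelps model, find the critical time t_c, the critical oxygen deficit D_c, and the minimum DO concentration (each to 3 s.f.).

t_c ≈ 0.698 d; D_c ≈ 2.75 mg/L; min DO ≈ 6.51 mg/L

With k_r/k_d = 5.025 and 1 − D₀(k_r−k_d)/(k_d L₀) = 0.6260,
t_c = ln(5.025 × 0.6260) / (2.05 − 0.408) = ln(3.145) / 1.642 = 1.146/1.642 = 0.6979 d.
L(t_c) = L₀ e^(−k_d t_c) = 18.4 × 0.7522 = 13.84 mg/L, and at the critical point k_r D_c = k_d L, so D_c = (0.408/2.05) × 13.84 = 2.755 mg/L.
Minimum DO = C_s − D_c = 9.26 − 2.755 = 6.505 mg/L.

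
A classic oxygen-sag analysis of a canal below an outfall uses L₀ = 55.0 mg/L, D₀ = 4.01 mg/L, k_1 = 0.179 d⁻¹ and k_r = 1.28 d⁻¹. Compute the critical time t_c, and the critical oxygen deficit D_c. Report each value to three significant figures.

t_c ≈ 1.25 d; D_c ≈ 6.15 mg/L

With k_r/k_1 = 7.151 and 1 − D₀(k_r−k_1)/(k_1 L₀) = 0.5515,
t_c = ln(7.151 × 0.5515) / (1.28 − 0.179) = ln(3.944) / 1.101 = 1.372/1.101 = 1.246 d.
L(t_c) = L₀ e^(−k_1 t_c) = 55.0 × 0.8000 = 44.00 mg/L, and at the critical point k_r D_c = k_1 L, so D_c = (0.179/1.28) × 44.00 = 6.153 mg/L.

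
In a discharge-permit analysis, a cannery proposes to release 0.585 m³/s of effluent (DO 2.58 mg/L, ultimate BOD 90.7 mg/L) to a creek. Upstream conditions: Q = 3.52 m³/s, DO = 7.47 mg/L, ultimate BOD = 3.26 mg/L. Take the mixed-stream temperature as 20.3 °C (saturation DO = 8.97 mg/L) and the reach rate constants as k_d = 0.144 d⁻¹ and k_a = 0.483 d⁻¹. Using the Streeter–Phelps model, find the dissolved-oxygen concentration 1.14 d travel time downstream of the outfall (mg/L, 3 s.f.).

Mixed DO = (3.52×7.47 + 0.585×2.58)/(3.52+0.585) = 27.80/4.105 = 6.773 mg/L.
Mixed L₀ = (3.52×3.26 + 0.585×90.7)/(4.105) = 64.53/4.105 = 15.72 mg/L.
Initial deficit D₀ = C_s − DO₀ = 8.97 − 6.773 = 2.197 mg/L.
D(1.14) = [0.144×15.72/(0.483−0.144)](e^(−0.144×1.14) − e^(−0.483×1.14)) + 2.197 e^(−0.483×1.14)
= 6.678 × (0.8486 − 0.5766) + 2.197 × 0.5766 = 3.083 mg/L.
DO = 8.97 − 3.083 = 5.887 mg/L.

DO ≈ 5.89 mg/L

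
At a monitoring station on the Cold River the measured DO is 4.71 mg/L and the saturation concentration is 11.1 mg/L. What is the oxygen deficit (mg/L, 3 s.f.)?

D = C_s − C = 11.1 − 4.71 = 6.39 mg/L.

D ≈ 6.39 mg/L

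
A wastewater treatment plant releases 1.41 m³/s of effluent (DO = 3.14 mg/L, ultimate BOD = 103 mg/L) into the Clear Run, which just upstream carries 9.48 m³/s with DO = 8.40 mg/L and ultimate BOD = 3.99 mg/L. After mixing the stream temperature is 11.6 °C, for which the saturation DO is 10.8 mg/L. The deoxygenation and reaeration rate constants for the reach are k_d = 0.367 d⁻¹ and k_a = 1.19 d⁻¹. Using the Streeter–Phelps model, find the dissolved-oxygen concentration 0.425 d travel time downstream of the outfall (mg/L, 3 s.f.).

DO ≈ 7.05 mg/L

Mixed DO = (9.48×8.40 + 1.41×3.14)/(9.48+1.41) = 84.06/10.89 = 7.719 mg/L.
Mixed L₀ = (9.48×3.99 + 1.41×103)/(10.89) = 183.1/10.89 = 16.81 mg/L.
Initial deficit D₀ = C_s − DO₀ = 10.8 − 7.719 = 3.081 mg/L.
D(0.425) = [0.367×16.81/(1.19−0.367)](e^(−0.367×0.425) − e^(−1.19×0.425)) + 3.081 e^(−1.19×0.425)
= 7.496 × (0.8556 − 0.6031) + 3.081 × 0.6031 = 3.751 mg/L.
DO = 10.8 − 3.751 = 7.049 mg/L.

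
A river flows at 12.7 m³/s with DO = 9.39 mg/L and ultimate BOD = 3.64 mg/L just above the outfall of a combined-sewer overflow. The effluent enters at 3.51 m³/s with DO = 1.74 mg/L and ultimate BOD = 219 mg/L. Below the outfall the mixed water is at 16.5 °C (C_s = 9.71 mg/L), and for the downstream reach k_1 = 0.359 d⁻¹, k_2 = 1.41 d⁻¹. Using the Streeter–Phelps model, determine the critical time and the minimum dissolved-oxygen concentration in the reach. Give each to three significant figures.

t_c ≈ 1.19 d; minimum DO ≈ 1.35 mg/L

Mixed DO = (12.7×9.39 + 3.51×1.74)/(12.7+3.51) = 125.4/16.21 = 7.734 mg/L.
Mixed L₀ = (12.7×3.64 + 3.51×219)/(16.21) = 814.9/16.21 = 50.27 mg/L.
Initial deficit D₀ = C_s − DO₀ = 9.71 − 7.734 = 1.976 mg/L.
t_c = (1/1.051) ln[(1.41/0.359)(1 − 1.976×1.051/(0.359×50.27))] = 0.9515 × ln(3.476) = 1.185 d.
D_c = (0.359/1.41) × 50.27 × e^(−0.359×1.185) = 0.2546 × 50.27 × 0.6534 = 8.364 mg/L.
Minimum DO = 9.71 − 8.364 = 1.346 mg/L.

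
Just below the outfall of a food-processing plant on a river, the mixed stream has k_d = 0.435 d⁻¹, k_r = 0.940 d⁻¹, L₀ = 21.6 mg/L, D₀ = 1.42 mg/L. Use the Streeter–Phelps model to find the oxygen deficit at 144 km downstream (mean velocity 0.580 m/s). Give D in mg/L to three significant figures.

Travel time t = x/v = 144 km / (0.580 m/s) = 144000 m / 0.580 m/s = 248300 s = 2.874 d.
k_d L₀/(k_r−k_d) = 0.435×21.6/(0.940−0.435) = 9.396/0.5050 = 18.61 mg/L.
e^(−k_d t) = e^(−0.435×2.874) = 0.2865; e^(−k_r t) = e^(−0.940×2.874) = 0.06713.
D = 18.61 × (0.2865 − 0.06713) + 1.42 × 0.06713 = 4.082 + 0.09532 = 4.177 mg/L.

D ≈ 4.18 mg/L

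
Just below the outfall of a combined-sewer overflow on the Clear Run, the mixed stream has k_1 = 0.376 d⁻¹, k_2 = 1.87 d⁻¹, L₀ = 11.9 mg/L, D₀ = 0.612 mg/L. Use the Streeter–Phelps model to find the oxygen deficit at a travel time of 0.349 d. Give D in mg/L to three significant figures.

k_1 L₀/(k_2−k_1) = 0.376×11.9/(1.87−0.376) = 4.474/1.494 = 2.995 mg/L.
e^(−k_1 t) = e^(−0.376×0.3490) = 0.8770; e^(−k_2 t) = e^(−1.87×0.3490) = 0.5207.
D = 2.995 × (0.8770 − 0.5207) + 0.612 × 0.5207 = 1.067 + 0.3187 = 1.386 mg/L.

D ≈ 1.39 mg/L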